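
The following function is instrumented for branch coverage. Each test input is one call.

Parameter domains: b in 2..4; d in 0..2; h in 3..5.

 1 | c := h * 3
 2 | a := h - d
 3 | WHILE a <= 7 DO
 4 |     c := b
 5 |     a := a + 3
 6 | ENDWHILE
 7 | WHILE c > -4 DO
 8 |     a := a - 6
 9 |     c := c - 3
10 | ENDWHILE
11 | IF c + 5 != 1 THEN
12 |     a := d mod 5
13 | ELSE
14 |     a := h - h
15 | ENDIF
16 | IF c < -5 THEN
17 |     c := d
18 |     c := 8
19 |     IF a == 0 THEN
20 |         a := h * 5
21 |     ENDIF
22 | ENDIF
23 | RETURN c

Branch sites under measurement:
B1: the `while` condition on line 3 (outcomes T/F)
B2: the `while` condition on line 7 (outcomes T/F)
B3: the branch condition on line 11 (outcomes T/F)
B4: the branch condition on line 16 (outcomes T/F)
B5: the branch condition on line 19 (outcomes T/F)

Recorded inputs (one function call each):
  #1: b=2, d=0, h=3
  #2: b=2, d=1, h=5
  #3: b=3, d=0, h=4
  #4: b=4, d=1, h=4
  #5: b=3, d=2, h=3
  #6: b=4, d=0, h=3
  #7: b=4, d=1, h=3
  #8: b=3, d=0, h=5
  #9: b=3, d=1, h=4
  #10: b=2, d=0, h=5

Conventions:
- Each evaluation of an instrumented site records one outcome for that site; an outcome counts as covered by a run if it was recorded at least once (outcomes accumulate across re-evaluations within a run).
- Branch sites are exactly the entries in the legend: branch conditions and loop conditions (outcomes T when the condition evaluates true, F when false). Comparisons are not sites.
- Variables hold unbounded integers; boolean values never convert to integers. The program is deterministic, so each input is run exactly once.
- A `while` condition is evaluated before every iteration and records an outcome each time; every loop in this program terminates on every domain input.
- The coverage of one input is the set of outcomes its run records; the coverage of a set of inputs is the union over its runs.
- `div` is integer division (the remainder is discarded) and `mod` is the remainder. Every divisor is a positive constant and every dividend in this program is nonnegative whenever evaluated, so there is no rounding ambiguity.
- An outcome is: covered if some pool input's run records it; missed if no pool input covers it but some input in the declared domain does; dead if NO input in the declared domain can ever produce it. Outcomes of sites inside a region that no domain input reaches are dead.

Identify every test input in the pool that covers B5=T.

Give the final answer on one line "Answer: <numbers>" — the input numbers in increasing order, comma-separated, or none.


input #1 (b=2, d=0, h=3): does not produce B5=T
input #2 (b=2, d=1, h=5): does not produce B5=T
input #3 (b=3, d=0, h=4): produces B5=T
input #4 (b=4, d=1, h=4): does not produce B5=T
input #5 (b=3, d=2, h=3): does not produce B5=T
input #6 (b=4, d=0, h=3): does not produce B5=T
input #7 (b=4, d=1, h=3): does not produce B5=T
input #8 (b=3, d=0, h=5): produces B5=T
input #9 (b=3, d=1, h=4): does not produce B5=T
input #10 (b=2, d=0, h=5): does not produce B5=T
Answer: 3, 8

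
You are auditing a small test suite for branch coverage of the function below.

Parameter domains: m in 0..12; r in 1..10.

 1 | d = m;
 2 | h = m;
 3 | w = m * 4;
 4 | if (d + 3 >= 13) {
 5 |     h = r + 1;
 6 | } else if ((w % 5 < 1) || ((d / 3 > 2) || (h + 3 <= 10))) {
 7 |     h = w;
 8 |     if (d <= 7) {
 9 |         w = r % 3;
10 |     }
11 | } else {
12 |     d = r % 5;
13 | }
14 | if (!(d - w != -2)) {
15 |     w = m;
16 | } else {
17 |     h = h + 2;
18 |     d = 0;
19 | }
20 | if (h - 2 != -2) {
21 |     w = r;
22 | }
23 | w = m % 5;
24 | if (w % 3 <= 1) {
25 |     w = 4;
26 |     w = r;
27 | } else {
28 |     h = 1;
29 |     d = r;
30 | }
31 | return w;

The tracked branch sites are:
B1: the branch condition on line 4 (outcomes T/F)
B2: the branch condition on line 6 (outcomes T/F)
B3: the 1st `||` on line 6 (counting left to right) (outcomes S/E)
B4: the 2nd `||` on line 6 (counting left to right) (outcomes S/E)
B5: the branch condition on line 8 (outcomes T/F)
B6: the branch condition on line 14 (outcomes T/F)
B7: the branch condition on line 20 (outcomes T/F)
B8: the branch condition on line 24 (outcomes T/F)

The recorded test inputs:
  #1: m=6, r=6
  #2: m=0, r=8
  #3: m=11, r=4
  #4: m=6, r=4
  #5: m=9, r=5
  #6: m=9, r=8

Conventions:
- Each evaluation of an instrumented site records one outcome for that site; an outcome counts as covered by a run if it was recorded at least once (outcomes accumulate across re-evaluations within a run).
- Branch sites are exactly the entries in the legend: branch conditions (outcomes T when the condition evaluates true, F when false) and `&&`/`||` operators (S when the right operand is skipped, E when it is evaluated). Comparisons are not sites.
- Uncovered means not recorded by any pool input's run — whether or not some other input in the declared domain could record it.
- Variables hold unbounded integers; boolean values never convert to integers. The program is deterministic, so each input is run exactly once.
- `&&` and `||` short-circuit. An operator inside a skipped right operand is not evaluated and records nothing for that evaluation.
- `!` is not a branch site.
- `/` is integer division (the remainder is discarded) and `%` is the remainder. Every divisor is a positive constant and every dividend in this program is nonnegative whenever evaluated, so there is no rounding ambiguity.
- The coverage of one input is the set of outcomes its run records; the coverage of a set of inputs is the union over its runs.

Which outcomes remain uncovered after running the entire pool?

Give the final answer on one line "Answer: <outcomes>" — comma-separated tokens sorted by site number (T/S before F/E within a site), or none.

input #1, m=6, r=6: events B1->F, B3->E, B4->E, B2->T, B5->T, B6->F, B7->T, B8->T; outcomes B1=F, B2=T, B3=E, B4=E, B5=T, B6=F, B7=T, B8=T
input #2, m=0, r=8: events B1->F, B3->S, B2->T, B5->T, B6->T, B7->F, B8->T; outcomes B1=F, B2=T, B3=S, B5=T, B6=T, B7=F, B8=T
input #3, m=11, r=4: events B1->T, B6->F, B7->T, B8->T; outcomes B1=T, B6=F, B7=T, B8=T
input #4, m=6, r=4: events B1->F, B3->E, B4->E, B2->T, B5->T, B6->F, B7->T, B8->T; outcomes B1=F, B2=T, B3=E, B4=E, B5=T, B6=F, B7=T, B8=T
input #5, m=9, r=5: events B1->F, B3->E, B4->S, B2->T, B5->F, B6->F, B7->T, B8->T; outcomes B1=F, B2=T, B3=E, B4=S, B5=F, B6=F, B7=T, B8=T
input #6, m=9, r=8: events B1->F, B3->E, B4->S, B2->T, B5->F, B6->F, B7->T, B8->T; outcomes B1=F, B2=T, B3=E, B4=S, B5=F, B6=F, B7=T, B8=T
union over the pool: B1=T, B1=F, B2=T, B3=S, B3=E, B4=S, B4=E, B5=T, B5=F, B6=T, B6=F, B7=T, B7=F, B8=T
uncovered (2 of 16): B2=F, B8=F

Answer: B2=F, B8=F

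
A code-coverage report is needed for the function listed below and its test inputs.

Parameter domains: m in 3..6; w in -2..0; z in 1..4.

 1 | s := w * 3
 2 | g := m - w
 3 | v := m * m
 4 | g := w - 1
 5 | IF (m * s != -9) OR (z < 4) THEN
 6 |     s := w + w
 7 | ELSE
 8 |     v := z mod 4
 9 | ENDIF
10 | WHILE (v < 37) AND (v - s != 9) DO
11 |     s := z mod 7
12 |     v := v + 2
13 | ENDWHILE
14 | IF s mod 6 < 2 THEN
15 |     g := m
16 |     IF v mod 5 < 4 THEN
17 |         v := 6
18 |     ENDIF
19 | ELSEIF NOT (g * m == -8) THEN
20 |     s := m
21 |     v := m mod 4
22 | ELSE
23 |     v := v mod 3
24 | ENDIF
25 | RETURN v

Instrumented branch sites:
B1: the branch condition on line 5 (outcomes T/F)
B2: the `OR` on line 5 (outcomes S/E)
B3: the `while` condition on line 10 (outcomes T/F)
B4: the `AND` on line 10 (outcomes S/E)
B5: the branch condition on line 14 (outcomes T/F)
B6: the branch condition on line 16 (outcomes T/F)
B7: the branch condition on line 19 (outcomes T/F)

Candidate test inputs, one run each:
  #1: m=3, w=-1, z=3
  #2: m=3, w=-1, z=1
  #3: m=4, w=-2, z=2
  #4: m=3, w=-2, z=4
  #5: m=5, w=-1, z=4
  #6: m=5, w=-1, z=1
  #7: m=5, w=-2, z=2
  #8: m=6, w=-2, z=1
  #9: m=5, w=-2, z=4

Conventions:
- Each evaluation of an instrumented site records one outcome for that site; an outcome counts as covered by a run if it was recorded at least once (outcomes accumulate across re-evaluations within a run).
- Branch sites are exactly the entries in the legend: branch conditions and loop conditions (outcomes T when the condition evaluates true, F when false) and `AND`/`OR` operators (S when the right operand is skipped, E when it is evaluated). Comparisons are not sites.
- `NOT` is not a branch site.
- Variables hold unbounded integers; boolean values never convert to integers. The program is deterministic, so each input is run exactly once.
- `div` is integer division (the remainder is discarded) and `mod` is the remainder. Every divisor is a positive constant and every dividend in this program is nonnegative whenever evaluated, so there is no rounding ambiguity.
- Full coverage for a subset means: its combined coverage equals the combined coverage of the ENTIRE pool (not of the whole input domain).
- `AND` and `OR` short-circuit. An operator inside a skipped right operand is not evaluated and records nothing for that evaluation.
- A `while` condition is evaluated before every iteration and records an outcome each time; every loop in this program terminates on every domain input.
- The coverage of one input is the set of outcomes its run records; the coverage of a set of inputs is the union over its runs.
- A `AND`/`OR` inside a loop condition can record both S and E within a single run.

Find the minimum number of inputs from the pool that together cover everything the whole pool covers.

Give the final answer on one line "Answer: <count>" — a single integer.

input #1, m=3, w=-1, z=3: events B2->E, B1->T, B4->E, B3->T, B4->E, B3->T, B4->E, B3->T, B4->E, B3->T, B4->E, B3->T, B4->E, B3->T, ...; outcomes B1=T, B2=E, B3=T, B3=F, B4=S, B4=E, B5=F, B7=T
input #2, m=3, w=-1, z=1: events B2->E, B1->T, B4->E, B3->T, B4->E, B3->T, B4->E, B3->T, B4->E, B3->T, B4->E, B3->T, B4->E, B3->T, ...; outcomes B1=T, B2=E, B3=T, B3=F, B4=S, B4=E, B5=T, B6=T
input #3, m=4, w=-2, z=2: events B2->S, B1->T, B4->E, B3->T, B4->E, B3->T, B4->E, B3->T, B4->E, B3->T, B4->E, B3->T, B4->E, B3->T, ...; outcomes B1=T, B2=S, B3=T, B3=F, B4=S, B4=E, B5=F, B7=T
input #4, m=3, w=-2, z=4: events B2->S, B1->T, B4->E, B3->T, B4->E, B3->T, B4->E, B3->F, B5->F, B7->T; outcomes B1=T, B2=S, B3=T, B3=F, B4=E, B5=F, B7=T
input #5, m=5, w=-1, z=4: events B2->S, B1->T, B4->E, B3->T, B4->E, B3->T, B4->E, B3->T, B4->E, B3->T, B4->E, B3->T, B4->E, B3->T, ...; outcomes B1=T, B2=S, B3=T, B3=F, B4=S, B4=E, B5=F, B7=T
input #6, m=5, w=-1, z=1: events B2->S, B1->T, B4->E, B3->T, B4->E, B3->T, B4->E, B3->T, B4->E, B3->T, B4->E, B3->T, B4->E, B3->T, ...; outcomes B1=T, B2=S, B3=T, B3=F, B4=S, B4=E, B5=T, B6=T
input #7, m=5, w=-2, z=2: events B2->S, B1->T, B4->E, B3->T, B4->E, B3->T, B4->E, B3->T, B4->E, B3->T, B4->E, B3->T, B4->E, B3->T, ...; outcomes B1=T, B2=S, B3=T, B3=F, B4=S, B4=E, B5=F, B7=T
input #8, m=6, w=-2, z=1: events B2->S, B1->T, B4->E, B3->T, B4->S, B3->F, B5->T, B6->T; outcomes B1=T, B2=S, B3=T, B3=F, B4=S, B4=E, B5=T, B6=T
input #9, m=5, w=-2, z=4: events B2->S, B1->T, B4->E, B3->T, B4->E, B3->T, B4->E, B3->T, B4->E, B3->T, B4->E, B3->T, B4->E, B3->T, ...; outcomes B1=T, B2=S, B3=T, B3=F, B4=S, B4=E, B5=F, B7=T
pool-wide coverage (11 outcomes): B1=T, B2=S, B2=E, B3=T, B3=F, B4=S, B4=E, B5=T, B5=F, B6=T, B7=T
size 1 is not enough: best union over all size-1 subsets is 8/11
size 2: inputs {1, 6} cover all 11 outcomes, and no lexicographically smaller subset of this size does

Answer: 2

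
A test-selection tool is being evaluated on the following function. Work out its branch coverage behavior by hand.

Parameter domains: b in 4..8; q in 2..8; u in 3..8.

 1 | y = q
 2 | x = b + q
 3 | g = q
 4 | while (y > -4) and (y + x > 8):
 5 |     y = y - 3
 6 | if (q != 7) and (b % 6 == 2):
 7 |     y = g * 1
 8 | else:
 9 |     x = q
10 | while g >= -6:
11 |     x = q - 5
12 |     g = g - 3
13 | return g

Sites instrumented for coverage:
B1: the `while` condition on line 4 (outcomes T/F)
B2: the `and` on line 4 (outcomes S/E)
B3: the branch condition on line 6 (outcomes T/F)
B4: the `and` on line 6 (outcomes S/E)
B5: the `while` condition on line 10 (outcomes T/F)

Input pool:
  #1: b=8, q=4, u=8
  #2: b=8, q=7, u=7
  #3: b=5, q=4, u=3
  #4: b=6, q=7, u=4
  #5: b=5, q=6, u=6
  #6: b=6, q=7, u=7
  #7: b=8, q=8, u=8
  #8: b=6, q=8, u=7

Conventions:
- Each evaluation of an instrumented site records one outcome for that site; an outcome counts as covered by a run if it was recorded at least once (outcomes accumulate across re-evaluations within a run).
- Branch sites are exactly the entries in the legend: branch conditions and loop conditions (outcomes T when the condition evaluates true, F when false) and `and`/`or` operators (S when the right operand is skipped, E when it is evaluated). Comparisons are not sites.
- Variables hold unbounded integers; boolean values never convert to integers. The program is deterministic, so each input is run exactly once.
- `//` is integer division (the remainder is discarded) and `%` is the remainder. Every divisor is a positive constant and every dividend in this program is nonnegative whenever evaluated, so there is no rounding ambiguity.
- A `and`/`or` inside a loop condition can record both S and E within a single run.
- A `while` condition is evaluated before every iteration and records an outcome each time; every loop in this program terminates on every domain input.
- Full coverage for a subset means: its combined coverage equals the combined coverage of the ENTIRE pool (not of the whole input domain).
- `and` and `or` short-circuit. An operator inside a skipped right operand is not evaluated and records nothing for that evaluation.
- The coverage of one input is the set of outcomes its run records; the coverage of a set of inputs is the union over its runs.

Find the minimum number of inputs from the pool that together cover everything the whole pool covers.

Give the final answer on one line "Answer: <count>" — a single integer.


input #1 (b=8, q=4, u=8): events B2->E, B1->T, B2->E, B1->T, B2->E, B1->T, B2->S, B1->F, B4->E, B3->T, B5->T, B5->T, B5->T, B5->T, ...; covers B1=T, B1=F, B2=S, B2=E, B3=T, B4=E, B5=T, B5=F
input #2 (b=8, q=7, u=7): events B2->E, B1->T, B2->E, B1->T, B2->E, B1->T, B2->E, B1->T, B2->S, B1->F, B4->S, B3->F, B5->T, B5->T, ...; covers B1=T, B1=F, B2=S, B2=E, B3=F, B4=S, B5=T, B5=F
input #3 (b=5, q=4, u=3): events B2->E, B1->T, B2->E, B1->T, B2->E, B1->F, B4->E, B3->F, B5->T, B5->T, B5->T, B5->T, B5->F; covers B1=T, B1=F, B2=E, B3=F, B4=E, B5=T, B5=F
input #4 (b=6, q=7, u=4): events B2->E, B1->T, B2->E, B1->T, B2->E, B1->T, B2->E, B1->T, B2->S, B1->F, B4->S, B3->F, B5->T, B5->T, ...; covers B1=T, B1=F, B2=S, B2=E, B3=F, B4=S, B5=T, B5=F
input #5 (b=5, q=6, u=6): events B2->E, B1->T, B2->E, B1->T, B2->E, B1->T, B2->E, B1->F, B4->E, B3->F, B5->T, B5->T, B5->T, B5->T, ...; covers B1=T, B1=F, B2=E, B3=F, B4=E, B5=T, B5=F
input #6 (b=6, q=7, u=7): events B2->E, B1->T, B2->E, B1->T, B2->E, B1->T, B2->E, B1->T, B2->S, B1->F, B4->S, B3->F, B5->T, B5->T, ...; covers B1=T, B1=F, B2=S, B2=E, B3=F, B4=S, B5=T, B5=F
input #7 (b=8, q=8, u=8): events B2->E, B1->T, B2->E, B1->T, B2->E, B1->T, B2->E, B1->T, B2->S, B1->F, B4->E, B3->T, B5->T, B5->T, ...; covers B1=T, B1=F, B2=S, B2=E, B3=T, B4=E, B5=T, B5=F
input #8 (b=6, q=8, u=7): events B2->E, B1->T, B2->E, B1->T, B2->E, B1->T, B2->E, B1->T, B2->S, B1->F, B4->E, B3->F, B5->T, B5->T, ...; covers B1=T, B1=F, B2=S, B2=E, B3=F, B4=E, B5=T, B5=F
pool-wide coverage (10 outcomes): B1=T, B1=F, B2=S, B2=E, B3=T, B3=F, B4=S, B4=E, B5=T, B5=F
size 1 is not enough: best union over all size-1 subsets is 8/10
inputs {1, 2} (size 2) cover everything; no size-2 subset with a lexicographically smaller index list covers all 10
Answer: 2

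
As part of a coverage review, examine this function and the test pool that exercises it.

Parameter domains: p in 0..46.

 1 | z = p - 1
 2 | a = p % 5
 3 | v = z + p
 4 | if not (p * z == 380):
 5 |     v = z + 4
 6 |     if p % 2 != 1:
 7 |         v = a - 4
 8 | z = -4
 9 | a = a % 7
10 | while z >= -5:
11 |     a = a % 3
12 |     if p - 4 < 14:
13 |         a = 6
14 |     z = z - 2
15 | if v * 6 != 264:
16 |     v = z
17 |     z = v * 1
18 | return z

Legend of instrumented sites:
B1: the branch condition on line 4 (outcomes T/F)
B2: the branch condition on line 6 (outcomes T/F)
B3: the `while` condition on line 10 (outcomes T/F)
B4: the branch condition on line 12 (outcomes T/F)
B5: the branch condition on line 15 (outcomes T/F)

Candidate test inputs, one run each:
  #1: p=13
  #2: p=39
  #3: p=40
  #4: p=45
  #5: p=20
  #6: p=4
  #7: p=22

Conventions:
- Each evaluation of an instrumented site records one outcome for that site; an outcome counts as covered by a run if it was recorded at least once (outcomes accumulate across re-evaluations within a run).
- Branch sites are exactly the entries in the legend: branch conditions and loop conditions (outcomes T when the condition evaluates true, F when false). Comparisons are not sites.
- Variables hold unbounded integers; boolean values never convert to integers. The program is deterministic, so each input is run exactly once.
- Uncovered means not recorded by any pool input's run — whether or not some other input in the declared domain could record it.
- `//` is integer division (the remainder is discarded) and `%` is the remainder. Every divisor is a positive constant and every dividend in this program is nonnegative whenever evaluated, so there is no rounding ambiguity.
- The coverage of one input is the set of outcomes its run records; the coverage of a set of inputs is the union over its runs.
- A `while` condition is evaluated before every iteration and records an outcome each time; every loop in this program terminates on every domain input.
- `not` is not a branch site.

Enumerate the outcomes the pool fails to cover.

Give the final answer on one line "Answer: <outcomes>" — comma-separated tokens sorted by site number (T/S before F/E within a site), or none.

input #1 (p=13): events B1->T, B2->F, B3->T, B4->T, B3->F, B5->T; covers B1=T, B2=F, B3=T, B3=F, B4=T, B5=T
input #2 (p=39): events B1->T, B2->F, B3->T, B4->F, B3->F, B5->T; covers B1=T, B2=F, B3=T, B3=F, B4=F, B5=T
input #3 (p=40): events B1->T, B2->T, B3->T, B4->F, B3->F, B5->T; covers B1=T, B2=T, B3=T, B3=F, B4=F, B5=T
input #4 (p=45): events B1->T, B2->F, B3->T, B4->F, B3->F, B5->T; covers B1=T, B2=F, B3=T, B3=F, B4=F, B5=T
input #5 (p=20): events B1->F, B3->T, B4->F, B3->F, B5->T; covers B1=F, B3=T, B3=F, B4=F, B5=T
input #6 (p=4): events B1->T, B2->T, B3->T, B4->T, B3->F, B5->T; covers B1=T, B2=T, B3=T, B3=F, B4=T, B5=T
input #7 (p=22): events B1->T, B2->T, B3->T, B4->F, B3->F, B5->T; covers B1=T, B2=T, B3=T, B3=F, B4=F, B5=T
union over the pool: B1=T, B1=F, B2=T, B2=F, B3=T, B3=F, B4=T, B4=F, B5=T
uncovered (1 of 10): B5=F

Answer: B5=F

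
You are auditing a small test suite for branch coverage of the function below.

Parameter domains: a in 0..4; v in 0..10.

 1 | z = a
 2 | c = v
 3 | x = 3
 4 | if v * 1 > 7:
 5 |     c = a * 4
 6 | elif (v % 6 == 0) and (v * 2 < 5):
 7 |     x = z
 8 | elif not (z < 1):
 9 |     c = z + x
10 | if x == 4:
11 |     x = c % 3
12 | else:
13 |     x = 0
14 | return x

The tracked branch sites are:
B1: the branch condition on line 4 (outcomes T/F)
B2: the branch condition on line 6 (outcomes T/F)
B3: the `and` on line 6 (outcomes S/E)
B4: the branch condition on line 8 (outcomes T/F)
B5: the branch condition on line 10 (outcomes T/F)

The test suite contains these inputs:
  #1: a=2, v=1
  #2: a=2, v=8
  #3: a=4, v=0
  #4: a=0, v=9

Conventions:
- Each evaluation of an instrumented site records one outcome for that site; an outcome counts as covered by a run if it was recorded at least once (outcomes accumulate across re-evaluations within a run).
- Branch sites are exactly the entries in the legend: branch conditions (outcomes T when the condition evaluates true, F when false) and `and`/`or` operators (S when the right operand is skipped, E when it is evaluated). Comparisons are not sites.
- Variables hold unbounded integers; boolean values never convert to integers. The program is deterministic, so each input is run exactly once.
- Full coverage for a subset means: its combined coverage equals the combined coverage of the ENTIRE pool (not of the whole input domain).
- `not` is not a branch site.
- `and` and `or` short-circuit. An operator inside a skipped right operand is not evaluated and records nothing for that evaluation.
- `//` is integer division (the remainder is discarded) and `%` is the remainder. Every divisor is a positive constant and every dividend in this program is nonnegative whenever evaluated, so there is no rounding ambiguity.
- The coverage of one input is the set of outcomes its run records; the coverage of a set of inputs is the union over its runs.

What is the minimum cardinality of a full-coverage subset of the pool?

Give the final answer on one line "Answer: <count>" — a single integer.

input #1, a=2, v=1: events B1->F, B3->S, B2->F, B4->T, B5->F; outcomes B1=F, B2=F, B3=S, B4=T, B5=F
input #2, a=2, v=8: events B1->T, B5->F; outcomes B1=T, B5=F
input #3, a=4, v=0: events B1->F, B3->E, B2->T, B5->T; outcomes B1=F, B2=T, B3=E, B5=T
input #4, a=0, v=9: events B1->T, B5->F; outcomes B1=T, B5=F
together the pool reaches 9 outcomes: B1=T, B1=F, B2=T, B2=F, B3=S, B3=E, B4=T, B5=T, B5=F
checked all size-1 subsets: none covers 9 outcomes (max 5/9)
checked all size-2 subsets: none covers 9 outcomes (max 8/9)
the canonical winner is {1, 2, 3}: size 3, full 9-outcome coverage, earliest index list among size-3 covers

Answer: 3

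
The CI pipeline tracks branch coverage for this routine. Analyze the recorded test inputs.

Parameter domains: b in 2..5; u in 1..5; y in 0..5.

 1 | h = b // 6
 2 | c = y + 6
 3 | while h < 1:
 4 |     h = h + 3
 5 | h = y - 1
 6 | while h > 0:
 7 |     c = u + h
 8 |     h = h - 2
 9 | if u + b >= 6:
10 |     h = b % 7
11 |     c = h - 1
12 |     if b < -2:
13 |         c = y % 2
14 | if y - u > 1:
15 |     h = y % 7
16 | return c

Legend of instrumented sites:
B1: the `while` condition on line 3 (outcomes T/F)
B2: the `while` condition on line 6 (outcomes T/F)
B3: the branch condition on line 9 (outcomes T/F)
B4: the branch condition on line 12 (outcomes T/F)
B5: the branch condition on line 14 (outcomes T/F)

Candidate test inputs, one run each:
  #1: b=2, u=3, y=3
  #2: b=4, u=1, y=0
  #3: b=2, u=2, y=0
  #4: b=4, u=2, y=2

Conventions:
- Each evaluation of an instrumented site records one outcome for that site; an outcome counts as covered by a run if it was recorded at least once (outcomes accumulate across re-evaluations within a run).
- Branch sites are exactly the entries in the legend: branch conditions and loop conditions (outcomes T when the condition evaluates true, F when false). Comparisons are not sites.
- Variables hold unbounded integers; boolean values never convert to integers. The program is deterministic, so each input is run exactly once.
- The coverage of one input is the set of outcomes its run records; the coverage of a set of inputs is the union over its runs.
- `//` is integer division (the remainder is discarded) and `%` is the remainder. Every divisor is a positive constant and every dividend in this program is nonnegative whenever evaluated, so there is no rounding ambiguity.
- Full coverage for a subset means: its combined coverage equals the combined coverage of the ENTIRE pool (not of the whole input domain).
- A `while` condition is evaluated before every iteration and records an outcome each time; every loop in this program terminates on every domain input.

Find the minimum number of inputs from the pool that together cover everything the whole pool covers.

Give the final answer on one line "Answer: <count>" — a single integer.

input #1, b=2, u=3, y=3: events B1->T, B1->F, B2->T, B2->F, B3->F, B5->F; outcomes B1=T, B1=F, B2=T, B2=F, B3=F, B5=F
input #2, b=4, u=1, y=0: events B1->T, B1->F, B2->F, B3->F, B5->F; outcomes B1=T, B1=F, B2=F, B3=F, B5=F
input #3, b=2, u=2, y=0: events B1->T, B1->F, B2->F, B3->F, B5->F; outcomes B1=T, B1=F, B2=F, B3=F, B5=F
input #4, b=4, u=2, y=2: events B1->T, B1->F, B2->T, B2->F, B3->T, B4->F, B5->F; outcomes B1=T, B1=F, B2=T, B2=F, B3=T, B4=F, B5=F
union over all inputs: B1=T, B1=F, B2=T, B2=F, B3=T, B3=F, B4=F, B5=F (8 outcomes)
every size-1 subset falls short of the 8 outcomes (best: 7/8)
inputs {1, 4} (size 2) cover everything; no size-2 subset with a lexicographically smaller index list covers all 8

Answer: 2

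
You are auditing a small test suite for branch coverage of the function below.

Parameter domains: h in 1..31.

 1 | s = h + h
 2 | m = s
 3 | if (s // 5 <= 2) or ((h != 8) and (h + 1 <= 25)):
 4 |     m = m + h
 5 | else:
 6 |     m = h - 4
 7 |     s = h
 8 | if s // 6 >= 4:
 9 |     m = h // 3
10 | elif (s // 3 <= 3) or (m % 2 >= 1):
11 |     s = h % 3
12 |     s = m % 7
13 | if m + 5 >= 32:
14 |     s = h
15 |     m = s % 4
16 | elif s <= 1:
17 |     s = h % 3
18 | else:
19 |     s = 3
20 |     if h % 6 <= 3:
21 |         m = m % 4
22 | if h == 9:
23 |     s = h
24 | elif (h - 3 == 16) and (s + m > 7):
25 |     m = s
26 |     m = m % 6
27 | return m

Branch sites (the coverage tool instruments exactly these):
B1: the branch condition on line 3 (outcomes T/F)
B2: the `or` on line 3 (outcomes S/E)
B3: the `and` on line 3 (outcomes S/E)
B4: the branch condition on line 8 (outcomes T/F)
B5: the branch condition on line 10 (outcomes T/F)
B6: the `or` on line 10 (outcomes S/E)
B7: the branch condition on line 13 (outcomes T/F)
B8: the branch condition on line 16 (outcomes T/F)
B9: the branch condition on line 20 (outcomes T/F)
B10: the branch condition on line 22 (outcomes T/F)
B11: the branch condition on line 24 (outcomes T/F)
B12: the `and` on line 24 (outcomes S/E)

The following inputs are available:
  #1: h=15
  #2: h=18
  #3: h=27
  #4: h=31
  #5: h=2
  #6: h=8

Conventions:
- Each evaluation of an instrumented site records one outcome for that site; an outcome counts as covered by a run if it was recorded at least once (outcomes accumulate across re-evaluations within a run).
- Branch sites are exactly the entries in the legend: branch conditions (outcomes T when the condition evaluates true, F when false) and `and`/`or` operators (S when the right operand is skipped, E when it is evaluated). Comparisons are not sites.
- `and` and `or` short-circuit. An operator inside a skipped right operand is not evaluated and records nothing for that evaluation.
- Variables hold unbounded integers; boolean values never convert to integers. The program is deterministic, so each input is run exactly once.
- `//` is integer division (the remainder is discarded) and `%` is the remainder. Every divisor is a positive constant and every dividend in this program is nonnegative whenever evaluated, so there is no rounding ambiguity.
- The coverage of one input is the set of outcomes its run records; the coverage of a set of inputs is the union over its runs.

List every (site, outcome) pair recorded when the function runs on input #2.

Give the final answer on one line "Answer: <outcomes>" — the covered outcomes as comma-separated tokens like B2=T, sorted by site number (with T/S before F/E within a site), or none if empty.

Running input #2 (h=18), event by event:
  B2->E, B3->E, B1->T, B4->T, B7->F, B8->F, B9->T, B10->F, B12->S, B11->F
distinct outcomes covered: B1=T, B2=E, B3=E, B4=T, B7=F, B8=F, B9=T, B10=F, B11=F, B12=S

Answer: B1=T, B2=E, B3=E, B4=T, B7=F, B8=F, B9=T, B10=F, B11=F, B12=S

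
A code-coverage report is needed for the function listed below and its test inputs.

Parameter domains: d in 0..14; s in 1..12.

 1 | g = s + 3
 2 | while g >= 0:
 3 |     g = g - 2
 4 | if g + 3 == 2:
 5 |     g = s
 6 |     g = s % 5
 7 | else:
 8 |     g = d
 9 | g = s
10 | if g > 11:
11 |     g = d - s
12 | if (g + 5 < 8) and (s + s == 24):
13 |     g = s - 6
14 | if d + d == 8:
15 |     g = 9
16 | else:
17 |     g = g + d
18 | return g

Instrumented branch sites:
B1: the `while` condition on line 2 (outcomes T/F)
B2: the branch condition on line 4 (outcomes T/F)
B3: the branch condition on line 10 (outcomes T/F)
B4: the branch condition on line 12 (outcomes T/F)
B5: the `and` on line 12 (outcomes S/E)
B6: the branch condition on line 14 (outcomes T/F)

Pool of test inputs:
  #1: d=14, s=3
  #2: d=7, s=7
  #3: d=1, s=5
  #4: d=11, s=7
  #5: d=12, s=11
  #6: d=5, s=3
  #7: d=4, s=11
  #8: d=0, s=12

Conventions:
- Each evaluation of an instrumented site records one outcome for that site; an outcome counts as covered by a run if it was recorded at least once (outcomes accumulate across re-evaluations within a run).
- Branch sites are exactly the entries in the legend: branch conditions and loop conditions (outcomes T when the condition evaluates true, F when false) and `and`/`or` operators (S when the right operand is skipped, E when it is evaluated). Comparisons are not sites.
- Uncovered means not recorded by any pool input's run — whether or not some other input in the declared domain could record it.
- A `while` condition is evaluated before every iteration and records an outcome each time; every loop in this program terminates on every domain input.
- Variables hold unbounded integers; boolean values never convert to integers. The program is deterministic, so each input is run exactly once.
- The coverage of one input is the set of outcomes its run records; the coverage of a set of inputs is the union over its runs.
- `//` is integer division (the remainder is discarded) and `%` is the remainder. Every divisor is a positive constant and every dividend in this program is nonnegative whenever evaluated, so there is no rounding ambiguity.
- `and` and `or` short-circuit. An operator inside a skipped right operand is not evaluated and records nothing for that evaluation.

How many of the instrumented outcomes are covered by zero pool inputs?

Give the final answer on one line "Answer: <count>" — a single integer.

input #1 (d=14, s=3): events B1->T, B1->T, B1->T, B1->T, B1->F, B2->F, B3->F, B5->S, B4->F, B6->F; covers B1=T, B1=F, B2=F, B3=F, B4=F, B5=S, B6=F
input #2 (d=7, s=7): events B1->T, B1->T, B1->T, B1->T, B1->T, B1->T, B1->F, B2->F, B3->F, B5->S, B4->F, B6->F; covers B1=T, B1=F, B2=F, B3=F, B4=F, B5=S, B6=F
input #3 (d=1, s=5): events B1->T, B1->T, B1->T, B1->T, B1->T, B1->F, B2->F, B3->F, B5->S, B4->F, B6->F; covers B1=T, B1=F, B2=F, B3=F, B4=F, B5=S, B6=F
input #4 (d=11, s=7): events B1->T, B1->T, B1->T, B1->T, B1->T, B1->T, B1->F, B2->F, B3->F, B5->S, B4->F, B6->F; covers B1=T, B1=F, B2=F, B3=F, B4=F, B5=S, B6=F
input #5 (d=12, s=11): events B1->T, B1->T, B1->T, B1->T, B1->T, B1->T, B1->T, B1->T, B1->F, B2->F, B3->F, B5->S, B4->F, B6->F; covers B1=T, B1=F, B2=F, B3=F, B4=F, B5=S, B6=F
input #6 (d=5, s=3): events B1->T, B1->T, B1->T, B1->T, B1->F, B2->F, B3->F, B5->S, B4->F, B6->F; covers B1=T, B1=F, B2=F, B3=F, B4=F, B5=S, B6=F
input #7 (d=4, s=11): events B1->T, B1->T, B1->T, B1->T, B1->T, B1->T, B1->T, B1->T, B1->F, B2->F, B3->F, B5->S, B4->F, B6->T; covers B1=T, B1=F, B2=F, B3=F, B4=F, B5=S, B6=T
input #8 (d=0, s=12): events B1->T, B1->T, B1->T, B1->T, B1->T, B1->T, B1->T, B1->T, B1->F, B2->T, B3->T, B5->E, B4->T, B6->F; covers B1=T, B1=F, B2=T, B3=T, B4=T, B5=E, B6=F
union over the pool: B1=T, B1=F, B2=T, B2=F, B3=T, B3=F, B4=T, B4=F, B5=S, B5=E, B6=T, B6=F
uncovered (0 of 12): none

Answer: 0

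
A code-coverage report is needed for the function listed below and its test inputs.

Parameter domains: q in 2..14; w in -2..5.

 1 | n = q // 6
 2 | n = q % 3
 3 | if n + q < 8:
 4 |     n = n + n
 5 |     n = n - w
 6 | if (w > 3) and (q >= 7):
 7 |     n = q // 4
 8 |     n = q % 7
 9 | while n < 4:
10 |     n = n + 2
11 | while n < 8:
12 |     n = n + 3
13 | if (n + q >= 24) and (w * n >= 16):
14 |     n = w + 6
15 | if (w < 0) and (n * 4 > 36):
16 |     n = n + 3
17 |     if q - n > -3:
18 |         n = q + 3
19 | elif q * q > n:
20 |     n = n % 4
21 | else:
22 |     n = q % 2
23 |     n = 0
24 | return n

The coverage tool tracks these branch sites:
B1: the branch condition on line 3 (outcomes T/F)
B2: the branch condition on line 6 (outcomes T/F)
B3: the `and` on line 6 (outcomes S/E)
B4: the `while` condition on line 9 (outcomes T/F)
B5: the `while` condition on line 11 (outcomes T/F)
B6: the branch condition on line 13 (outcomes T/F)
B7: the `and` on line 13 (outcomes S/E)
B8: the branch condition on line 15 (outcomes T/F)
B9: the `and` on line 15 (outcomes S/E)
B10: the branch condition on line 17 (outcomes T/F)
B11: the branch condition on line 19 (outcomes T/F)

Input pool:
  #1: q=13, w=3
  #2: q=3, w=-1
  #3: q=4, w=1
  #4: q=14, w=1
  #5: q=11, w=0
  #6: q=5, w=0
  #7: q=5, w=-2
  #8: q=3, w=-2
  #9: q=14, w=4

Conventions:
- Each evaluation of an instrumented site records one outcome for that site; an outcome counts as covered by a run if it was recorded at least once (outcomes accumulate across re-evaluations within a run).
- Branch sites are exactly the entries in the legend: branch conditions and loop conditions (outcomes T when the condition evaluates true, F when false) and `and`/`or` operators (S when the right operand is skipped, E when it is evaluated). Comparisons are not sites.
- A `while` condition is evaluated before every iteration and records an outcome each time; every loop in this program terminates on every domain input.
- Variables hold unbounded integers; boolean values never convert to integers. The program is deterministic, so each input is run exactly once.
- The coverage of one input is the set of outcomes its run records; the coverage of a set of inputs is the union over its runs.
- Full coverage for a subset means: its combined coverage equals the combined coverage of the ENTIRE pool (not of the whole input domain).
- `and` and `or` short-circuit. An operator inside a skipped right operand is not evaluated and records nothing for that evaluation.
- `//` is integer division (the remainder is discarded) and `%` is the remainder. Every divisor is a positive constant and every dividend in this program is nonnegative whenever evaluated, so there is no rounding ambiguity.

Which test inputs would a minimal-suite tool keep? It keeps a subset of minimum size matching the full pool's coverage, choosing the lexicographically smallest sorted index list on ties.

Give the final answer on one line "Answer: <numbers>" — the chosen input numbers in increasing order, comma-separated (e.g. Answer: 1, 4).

run #1 (q=13, w=3) runs B1->F, B3->S, B2->F, B4->T, B4->T, B4->F, B5->T, B5->F, B7->S, B6->F, B9->S, B8->F, B11->T; records B1=F, B2=F, B3=S, B4=T, B4=F, B5=T, B5=F, B6=F, B7=S, B8=F, B9=S, B11=T
run #2 (q=3, w=-1) runs B1->T, B3->S, B2->F, B4->T, B4->T, B4->F, B5->T, B5->F, B7->S, B6->F, B9->E, B8->F, B11->T; records B1=T, B2=F, B3=S, B4=T, B4=F, B5=T, B5=F, B6=F, B7=S, B8=F, B9=E, B11=T
run #3 (q=4, w=1) runs B1->T, B3->S, B2->F, B4->T, B4->T, B4->F, B5->T, B5->F, B7->S, B6->F, B9->S, B8->F, B11->T; records B1=T, B2=F, B3=S, B4=T, B4=F, B5=T, B5=F, B6=F, B7=S, B8=F, B9=S, B11=T
run #4 (q=14, w=1) runs B1->F, B3->S, B2->F, B4->T, B4->F, B5->T, B5->T, B5->F, B7->E, B6->F, B9->S, B8->F, B11->T; records B1=F, B2=F, B3=S, B4=T, B4=F, B5=T, B5=F, B6=F, B7=E, B8=F, B9=S, B11=T
run #5 (q=11, w=0) runs B1->F, B3->S, B2->F, B4->T, B4->F, B5->T, B5->T, B5->F, B7->S, B6->F, B9->S, B8->F, B11->T; records B1=F, B2=F, B3=S, B4=T, B4=F, B5=T, B5=F, B6=F, B7=S, B8=F, B9=S, B11=T
run #6 (q=5, w=0) runs B1->T, B3->S, B2->F, B4->F, B5->T, B5->T, B5->F, B7->S, B6->F, B9->S, B8->F, B11->T; records B1=T, B2=F, B3=S, B4=F, B5=T, B5=F, B6=F, B7=S, B8=F, B9=S, B11=T
run #7 (q=5, w=-2) runs B1->T, B3->S, B2->F, B4->F, B5->T, B5->F, B7->S, B6->F, B9->E, B8->F, B11->T; records B1=T, B2=F, B3=S, B4=F, B5=T, B5=F, B6=F, B7=S, B8=F, B9=E, B11=T
run #8 (q=3, w=-2) runs B1->T, B3->S, B2->F, B4->T, B4->F, B5->T, B5->T, B5->F, B7->S, B6->F, B9->E, B8->T, B10->F; records B1=T, B2=F, B3=S, B4=T, B4=F, B5=T, B5=F, B6=F, B7=S, B8=T, B9=E, B10=F
run #9 (q=14, w=4) runs B1->F, B3->E, B2->T, B4->T, B4->T, B4->F, B5->T, B5->T, B5->F, B7->E, B6->T, B9->S, B8->F, B11->T; records B1=F, B2=T, B3=E, B4=T, B4=F, B5=T, B5=F, B6=T, B7=E, B8=F, B9=S, B11=T
pool-wide coverage (20 outcomes): B1=T, B1=F, B2=T, B2=F, B3=S, B3=E, B4=T, B4=F, B5=T, B5=F, B6=T, B6=F, B7=S, B7=E, B8=T, B8=F, B9=S, B9=E, B10=F, B11=T
no size-1 subset reaches all 20 outcomes (best union: 12/20)
at size 2, {8, 9} reaches all 20 outcomes; every lexicographically earlier size-2 subset fails

Answer: 8, 9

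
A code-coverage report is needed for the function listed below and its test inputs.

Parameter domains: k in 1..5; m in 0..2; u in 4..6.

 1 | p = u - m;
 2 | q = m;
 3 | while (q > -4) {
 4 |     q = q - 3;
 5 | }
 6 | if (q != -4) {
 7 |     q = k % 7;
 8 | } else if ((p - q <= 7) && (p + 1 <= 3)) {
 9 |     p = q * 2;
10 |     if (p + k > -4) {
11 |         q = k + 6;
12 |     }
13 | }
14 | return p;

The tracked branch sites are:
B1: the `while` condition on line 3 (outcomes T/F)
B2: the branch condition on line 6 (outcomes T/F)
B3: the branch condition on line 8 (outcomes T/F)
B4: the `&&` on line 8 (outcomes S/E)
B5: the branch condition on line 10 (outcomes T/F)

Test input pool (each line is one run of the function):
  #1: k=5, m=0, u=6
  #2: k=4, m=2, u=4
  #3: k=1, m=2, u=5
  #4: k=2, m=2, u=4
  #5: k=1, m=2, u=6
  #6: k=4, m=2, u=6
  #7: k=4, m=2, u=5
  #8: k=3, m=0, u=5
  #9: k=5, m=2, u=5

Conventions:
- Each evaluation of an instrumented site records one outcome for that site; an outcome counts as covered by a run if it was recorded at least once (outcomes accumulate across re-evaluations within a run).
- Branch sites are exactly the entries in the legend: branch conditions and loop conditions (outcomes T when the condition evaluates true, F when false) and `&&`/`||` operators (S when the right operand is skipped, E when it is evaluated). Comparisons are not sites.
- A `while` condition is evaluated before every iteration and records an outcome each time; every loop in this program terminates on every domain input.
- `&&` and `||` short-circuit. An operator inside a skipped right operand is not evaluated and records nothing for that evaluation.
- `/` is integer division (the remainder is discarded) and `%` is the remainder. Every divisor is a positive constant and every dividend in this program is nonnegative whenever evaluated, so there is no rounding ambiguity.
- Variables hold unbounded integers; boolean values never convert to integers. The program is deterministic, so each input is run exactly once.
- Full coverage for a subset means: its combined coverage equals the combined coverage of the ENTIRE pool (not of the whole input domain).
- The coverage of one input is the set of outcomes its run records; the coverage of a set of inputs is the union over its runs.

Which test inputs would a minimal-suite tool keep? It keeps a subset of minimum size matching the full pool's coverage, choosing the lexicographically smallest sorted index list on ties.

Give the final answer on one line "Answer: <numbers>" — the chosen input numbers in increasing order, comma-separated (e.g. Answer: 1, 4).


#1 (k=5, m=0, u=6) -> covered: B1=T, B1=F, B2=T
#2 (k=4, m=2, u=4) -> covered: B1=T, B1=F, B2=F, B3=T, B4=E, B5=F
#3 (k=1, m=2, u=5) -> covered: B1=T, B1=F, B2=F, B3=F, B4=E
#4 (k=2, m=2, u=4) -> covered: B1=T, B1=F, B2=F, B3=T, B4=E, B5=F
#5 (k=1, m=2, u=6) -> covered: B1=T, B1=F, B2=F, B3=F, B4=S
#6 (k=4, m=2, u=6) -> covered: B1=T, B1=F, B2=F, B3=F, B4=S
#7 (k=4, m=2, u=5) -> covered: B1=T, B1=F, B2=F, B3=F, B4=E
#8 (k=3, m=0, u=5) -> covered: B1=T, B1=F, B2=T
#9 (k=5, m=2, u=5) -> covered: B1=T, B1=F, B2=F, B3=F, B4=E
pool-wide coverage (9 outcomes): B1=T, B1=F, B2=T, B2=F, B3=T, B3=F, B4=S, B4=E, B5=F
checked all size-1 subsets: none covers 9 outcomes (max 6/9)
checked all size-2 subsets: none covers 9 outcomes (max 8/9)
inputs {1, 2, 5} (size 3) cover everything; no size-3 subset with a lexicographically smaller index list covers all 9
Answer: 1, 2, 5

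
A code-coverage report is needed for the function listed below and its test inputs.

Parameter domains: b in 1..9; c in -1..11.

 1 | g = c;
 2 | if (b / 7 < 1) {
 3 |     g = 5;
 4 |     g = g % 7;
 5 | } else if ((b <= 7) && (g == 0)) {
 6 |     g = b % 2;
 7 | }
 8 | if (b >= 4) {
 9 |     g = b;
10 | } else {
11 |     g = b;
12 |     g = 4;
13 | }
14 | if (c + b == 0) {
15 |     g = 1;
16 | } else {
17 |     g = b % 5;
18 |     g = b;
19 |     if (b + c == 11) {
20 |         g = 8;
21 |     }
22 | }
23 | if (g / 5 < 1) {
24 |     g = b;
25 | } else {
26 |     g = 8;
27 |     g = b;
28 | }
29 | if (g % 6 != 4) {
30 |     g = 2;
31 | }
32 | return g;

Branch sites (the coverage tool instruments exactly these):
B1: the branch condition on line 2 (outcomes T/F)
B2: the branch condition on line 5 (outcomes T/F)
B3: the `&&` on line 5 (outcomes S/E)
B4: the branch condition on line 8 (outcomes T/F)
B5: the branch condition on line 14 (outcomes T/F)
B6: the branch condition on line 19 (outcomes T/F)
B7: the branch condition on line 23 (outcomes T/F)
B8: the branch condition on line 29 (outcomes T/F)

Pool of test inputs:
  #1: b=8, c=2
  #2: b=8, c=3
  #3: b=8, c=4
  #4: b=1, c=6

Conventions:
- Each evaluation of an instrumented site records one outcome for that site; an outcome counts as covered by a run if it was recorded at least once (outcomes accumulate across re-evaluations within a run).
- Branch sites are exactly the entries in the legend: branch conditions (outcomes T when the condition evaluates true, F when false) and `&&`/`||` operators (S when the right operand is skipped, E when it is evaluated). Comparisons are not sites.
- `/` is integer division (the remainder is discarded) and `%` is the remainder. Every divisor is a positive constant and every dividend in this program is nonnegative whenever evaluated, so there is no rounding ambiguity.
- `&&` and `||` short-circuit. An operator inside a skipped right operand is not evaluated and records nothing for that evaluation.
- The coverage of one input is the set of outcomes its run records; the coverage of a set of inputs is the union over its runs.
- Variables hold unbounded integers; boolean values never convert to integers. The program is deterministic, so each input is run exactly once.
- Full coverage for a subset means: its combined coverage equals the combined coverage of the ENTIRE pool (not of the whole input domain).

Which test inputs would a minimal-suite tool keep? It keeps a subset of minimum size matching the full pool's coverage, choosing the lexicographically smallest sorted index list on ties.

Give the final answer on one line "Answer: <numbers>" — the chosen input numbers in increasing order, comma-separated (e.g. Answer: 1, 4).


input #1 (b=8, c=2): events B1->F, B3->S, B2->F, B4->T, B5->F, B6->F, B7->F, B8->T; covers B1=F, B2=F, B3=S, B4=T, B5=F, B6=F, B7=F, B8=T
input #2 (b=8, c=3): events B1->F, B3->S, B2->F, B4->T, B5->F, B6->T, B7->F, B8->T; covers B1=F, B2=F, B3=S, B4=T, B5=F, B6=T, B7=F, B8=T
input #3 (b=8, c=4): events B1->F, B3->S, B2->F, B4->T, B5->F, B6->F, B7->F, B8->T; covers B1=F, B2=F, B3=S, B4=T, B5=F, B6=F, B7=F, B8=T
input #4 (b=1, c=6): events B1->T, B4->F, B5->F, B6->F, B7->T, B8->T; covers B1=T, B4=F, B5=F, B6=F, B7=T, B8=T
pool-wide coverage (12 outcomes): B1=T, B1=F, B2=F, B3=S, B4=T, B4=F, B5=F, B6=T, B6=F, B7=T, B7=F, B8=T
no size-1 subset reaches all 12 outcomes (best union: 8/12)
size 2: inputs {2, 4} cover all 12 outcomes, and no lexicographically smaller subset of this size does
Answer: 2, 4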